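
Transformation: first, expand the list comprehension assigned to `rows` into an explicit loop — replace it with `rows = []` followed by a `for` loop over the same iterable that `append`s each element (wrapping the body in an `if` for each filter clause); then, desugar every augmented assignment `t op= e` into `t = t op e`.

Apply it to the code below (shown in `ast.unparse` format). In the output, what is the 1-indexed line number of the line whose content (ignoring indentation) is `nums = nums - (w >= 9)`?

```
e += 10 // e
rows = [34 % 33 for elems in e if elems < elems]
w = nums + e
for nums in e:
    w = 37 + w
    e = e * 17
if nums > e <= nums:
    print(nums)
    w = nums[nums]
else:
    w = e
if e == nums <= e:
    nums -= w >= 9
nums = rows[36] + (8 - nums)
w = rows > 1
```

Transformed code:
e = e + 10 // e
rows = []
for elems in e:
    if elems < elems:
        rows.append(34 % 33)
w = nums + e
for nums in e:
    w = 37 + w
    e = e * 17
if nums > e <= nums:
    print(nums)
    w = nums[nums]
else:
    w = e
if e == nums <= e:
    nums = nums - (w >= 9)
nums = rows[36] + (8 - nums)
w = rows > 1

16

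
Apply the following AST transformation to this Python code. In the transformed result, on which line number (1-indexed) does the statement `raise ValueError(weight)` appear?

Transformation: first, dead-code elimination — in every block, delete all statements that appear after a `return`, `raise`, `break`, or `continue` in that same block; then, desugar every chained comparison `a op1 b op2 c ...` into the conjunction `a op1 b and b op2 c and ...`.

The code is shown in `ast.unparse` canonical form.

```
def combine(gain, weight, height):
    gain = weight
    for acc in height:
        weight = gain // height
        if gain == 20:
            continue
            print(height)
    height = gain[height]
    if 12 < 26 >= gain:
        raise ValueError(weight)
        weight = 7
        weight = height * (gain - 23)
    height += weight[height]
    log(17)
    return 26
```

9

Transformed code:
def combine(gain, weight, height):
    gain = weight
    for acc in height:
        weight = gain // height
        if gain == 20:
            continue
    height = gain[height]
    if 12 < 26 and 26 >= gain:
        raise ValueError(weight)
    height += weight[height]
    log(17)
    return 26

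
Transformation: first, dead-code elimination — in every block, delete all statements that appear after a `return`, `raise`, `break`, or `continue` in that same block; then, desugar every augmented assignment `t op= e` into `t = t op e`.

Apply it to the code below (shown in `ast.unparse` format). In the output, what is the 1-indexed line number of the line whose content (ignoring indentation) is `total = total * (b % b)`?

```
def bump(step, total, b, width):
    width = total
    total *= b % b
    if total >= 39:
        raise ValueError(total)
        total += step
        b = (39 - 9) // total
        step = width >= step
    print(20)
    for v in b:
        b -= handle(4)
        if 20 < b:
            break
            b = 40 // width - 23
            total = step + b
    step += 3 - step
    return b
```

3

Transformed code:
def bump(step, total, b, width):
    width = total
    total = total * (b % b)
    if total >= 39:
        raise ValueError(total)
    print(20)
    for v in b:
        b = b - handle(4)
        if 20 < b:
            break
    step = step + (3 - step)
    return b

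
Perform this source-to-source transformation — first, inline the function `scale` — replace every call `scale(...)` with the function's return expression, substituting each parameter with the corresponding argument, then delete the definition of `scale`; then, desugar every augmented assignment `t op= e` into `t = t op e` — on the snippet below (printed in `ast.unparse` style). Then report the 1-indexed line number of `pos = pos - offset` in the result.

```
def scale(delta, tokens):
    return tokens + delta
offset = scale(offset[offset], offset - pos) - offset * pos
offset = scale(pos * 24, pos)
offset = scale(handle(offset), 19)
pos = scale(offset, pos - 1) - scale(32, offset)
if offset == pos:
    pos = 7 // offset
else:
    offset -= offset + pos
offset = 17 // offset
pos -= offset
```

10

Transformed code:
offset = offset - pos + offset[offset] - offset * pos
offset = pos + pos * 24
offset = 19 + handle(offset)
pos = pos - 1 + offset - (offset + 32)
if offset == pos:
    pos = 7 // offset
else:
    offset = offset - (offset + pos)
offset = 17 // offset
pos = pos - offset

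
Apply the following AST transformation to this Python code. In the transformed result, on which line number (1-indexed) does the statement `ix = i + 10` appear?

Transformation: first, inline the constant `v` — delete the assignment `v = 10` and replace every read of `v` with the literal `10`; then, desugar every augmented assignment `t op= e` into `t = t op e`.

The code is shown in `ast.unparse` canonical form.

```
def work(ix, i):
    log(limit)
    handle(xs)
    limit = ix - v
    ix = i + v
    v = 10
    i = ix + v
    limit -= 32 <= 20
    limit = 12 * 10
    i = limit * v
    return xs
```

5

Transformed code:
def work(ix, i):
    log(limit)
    handle(xs)
    limit = ix - 10
    ix = i + 10
    i = ix + 10
    limit = limit - (32 <= 20)
    limit = 12 * 10
    i = limit * 10
    return xs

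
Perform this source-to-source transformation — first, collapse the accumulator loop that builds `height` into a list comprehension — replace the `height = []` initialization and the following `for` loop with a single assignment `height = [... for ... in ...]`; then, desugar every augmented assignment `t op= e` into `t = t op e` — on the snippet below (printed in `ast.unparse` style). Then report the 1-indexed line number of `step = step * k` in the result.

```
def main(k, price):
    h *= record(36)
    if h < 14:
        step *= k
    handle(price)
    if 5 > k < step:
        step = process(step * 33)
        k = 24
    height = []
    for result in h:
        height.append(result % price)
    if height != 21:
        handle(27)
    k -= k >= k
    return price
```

4

Transformed code:
def main(k, price):
    h = h * record(36)
    if h < 14:
        step = step * k
    handle(price)
    if 5 > k < step:
        step = process(step * 33)
        k = 24
    height = [result % price for result in h]
    if height != 21:
        handle(27)
    k = k - (k >= k)
    return price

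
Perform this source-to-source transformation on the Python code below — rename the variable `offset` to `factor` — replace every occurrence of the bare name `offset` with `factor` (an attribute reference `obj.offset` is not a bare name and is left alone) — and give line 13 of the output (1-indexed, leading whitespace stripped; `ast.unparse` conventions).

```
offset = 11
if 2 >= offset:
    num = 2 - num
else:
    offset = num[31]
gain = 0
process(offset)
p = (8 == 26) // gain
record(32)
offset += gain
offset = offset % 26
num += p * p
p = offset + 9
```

p = factor + 9

Transformed code:
factor = 11
if 2 >= factor:
    num = 2 - num
else:
    factor = num[31]
gain = 0
process(factor)
p = (8 == 26) // gain
record(32)
factor += gain
factor = factor % 26
num += p * p
p = factor + 9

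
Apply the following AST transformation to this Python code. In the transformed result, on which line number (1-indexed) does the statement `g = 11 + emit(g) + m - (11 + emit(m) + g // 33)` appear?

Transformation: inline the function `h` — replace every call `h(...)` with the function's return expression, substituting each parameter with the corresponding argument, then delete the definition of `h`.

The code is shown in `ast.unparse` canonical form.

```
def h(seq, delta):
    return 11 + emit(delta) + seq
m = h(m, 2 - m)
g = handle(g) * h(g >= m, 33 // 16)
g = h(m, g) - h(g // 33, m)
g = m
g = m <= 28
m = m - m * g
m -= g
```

3

Transformed code:
m = 11 + emit(2 - m) + m
g = handle(g) * (11 + emit(33 // 16) + (g >= m))
g = 11 + emit(g) + m - (11 + emit(m) + g // 33)
g = m
g = m <= 28
m = m - m * g
m -= g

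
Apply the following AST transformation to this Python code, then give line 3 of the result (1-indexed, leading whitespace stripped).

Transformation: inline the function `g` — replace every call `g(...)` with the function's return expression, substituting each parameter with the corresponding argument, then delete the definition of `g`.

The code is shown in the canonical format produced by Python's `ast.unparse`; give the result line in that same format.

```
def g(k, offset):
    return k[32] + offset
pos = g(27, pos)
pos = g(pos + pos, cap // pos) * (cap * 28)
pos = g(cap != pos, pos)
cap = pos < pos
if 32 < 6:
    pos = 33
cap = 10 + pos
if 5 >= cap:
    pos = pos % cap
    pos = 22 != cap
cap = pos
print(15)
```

pos = (cap != pos)[32] + pos

Transformed code:
pos = 27[32] + pos
pos = ((pos + pos)[32] + cap // pos) * (cap * 28)
pos = (cap != pos)[32] + pos
cap = pos < pos
if 32 < 6:
    pos = 33
cap = 10 + pos
if 5 >= cap:
    pos = pos % cap
    pos = 22 != cap
cap = pos
print(15)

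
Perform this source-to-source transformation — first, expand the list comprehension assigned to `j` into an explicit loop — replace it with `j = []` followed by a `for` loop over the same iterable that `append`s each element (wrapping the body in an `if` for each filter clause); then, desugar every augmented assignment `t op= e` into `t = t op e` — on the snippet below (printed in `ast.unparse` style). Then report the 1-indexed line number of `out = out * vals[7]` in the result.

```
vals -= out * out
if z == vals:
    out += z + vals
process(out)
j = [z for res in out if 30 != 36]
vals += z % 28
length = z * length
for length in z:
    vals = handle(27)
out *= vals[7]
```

Transformed code:
vals = vals - out * out
if z == vals:
    out = out + (z + vals)
process(out)
j = []
for res in out:
    if 30 != 36:
        j.append(z)
vals = vals + z % 28
length = z * length
for length in z:
    vals = handle(27)
out = out * vals[7]

13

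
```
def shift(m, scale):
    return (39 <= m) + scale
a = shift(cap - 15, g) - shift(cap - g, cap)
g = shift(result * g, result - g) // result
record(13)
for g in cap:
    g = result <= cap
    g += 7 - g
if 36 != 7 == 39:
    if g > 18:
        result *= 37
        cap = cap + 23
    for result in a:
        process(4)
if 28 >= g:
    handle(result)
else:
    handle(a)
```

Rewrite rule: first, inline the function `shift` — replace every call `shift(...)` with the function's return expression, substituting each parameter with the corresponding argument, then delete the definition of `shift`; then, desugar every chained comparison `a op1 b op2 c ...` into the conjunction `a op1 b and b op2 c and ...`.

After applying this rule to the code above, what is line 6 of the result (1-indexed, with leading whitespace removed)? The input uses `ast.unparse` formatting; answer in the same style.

g += 7 - g

Transformed code:
a = (39 <= cap - 15) + g - ((39 <= cap - g) + cap)
g = ((39 <= result * g) + (result - g)) // result
record(13)
for g in cap:
    g = result <= cap
    g += 7 - g
if 36 != 7 and 7 == 39:
    if g > 18:
        result *= 37
        cap = cap + 23
    for result in a:
        process(4)
if 28 >= g:
    handle(result)
else:
    handle(a)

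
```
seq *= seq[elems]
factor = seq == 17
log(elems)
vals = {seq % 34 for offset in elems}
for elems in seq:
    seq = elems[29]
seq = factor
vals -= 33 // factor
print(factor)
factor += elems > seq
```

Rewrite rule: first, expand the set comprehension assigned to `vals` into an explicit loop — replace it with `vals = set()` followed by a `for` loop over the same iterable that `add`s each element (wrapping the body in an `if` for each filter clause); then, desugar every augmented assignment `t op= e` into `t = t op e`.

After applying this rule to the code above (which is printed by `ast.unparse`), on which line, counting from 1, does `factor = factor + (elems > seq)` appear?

12

Transformed code:
seq = seq * seq[elems]
factor = seq == 17
log(elems)
vals = set()
for offset in elems:
    vals.add(seq % 34)
for elems in seq:
    seq = elems[29]
seq = factor
vals = vals - 33 // factor
print(factor)
factor = factor + (elems > seq)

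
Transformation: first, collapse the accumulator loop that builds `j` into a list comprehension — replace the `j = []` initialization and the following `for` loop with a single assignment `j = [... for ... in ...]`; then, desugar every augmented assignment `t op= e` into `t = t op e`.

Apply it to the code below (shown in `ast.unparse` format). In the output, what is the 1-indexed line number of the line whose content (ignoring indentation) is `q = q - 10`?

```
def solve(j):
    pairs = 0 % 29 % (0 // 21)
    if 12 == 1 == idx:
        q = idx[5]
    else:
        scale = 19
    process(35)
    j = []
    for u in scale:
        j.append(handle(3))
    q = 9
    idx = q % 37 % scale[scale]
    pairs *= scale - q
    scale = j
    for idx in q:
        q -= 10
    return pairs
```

Transformed code:
def solve(j):
    pairs = 0 % 29 % (0 // 21)
    if 12 == 1 == idx:
        q = idx[5]
    else:
        scale = 19
    process(35)
    j = [handle(3) for u in scale]
    q = 9
    idx = q % 37 % scale[scale]
    pairs = pairs * (scale - q)
    scale = j
    for idx in q:
        q = q - 10
    return pairs

14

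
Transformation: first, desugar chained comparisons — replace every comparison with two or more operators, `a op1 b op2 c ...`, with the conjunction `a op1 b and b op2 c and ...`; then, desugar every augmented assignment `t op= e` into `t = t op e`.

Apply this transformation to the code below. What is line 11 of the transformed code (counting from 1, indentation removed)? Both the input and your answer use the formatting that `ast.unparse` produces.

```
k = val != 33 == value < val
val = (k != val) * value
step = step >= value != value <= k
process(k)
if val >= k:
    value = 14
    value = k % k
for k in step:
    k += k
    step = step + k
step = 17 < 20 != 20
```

step = 17 < 20 and 20 != 20

Transformed code:
k = val != 33 and 33 == value and (value < val)
val = (k != val) * value
step = step >= value and value != value and (value <= k)
process(k)
if val >= k:
    value = 14
    value = k % k
for k in step:
    k = k + k
    step = step + k
step = 17 < 20 and 20 != 20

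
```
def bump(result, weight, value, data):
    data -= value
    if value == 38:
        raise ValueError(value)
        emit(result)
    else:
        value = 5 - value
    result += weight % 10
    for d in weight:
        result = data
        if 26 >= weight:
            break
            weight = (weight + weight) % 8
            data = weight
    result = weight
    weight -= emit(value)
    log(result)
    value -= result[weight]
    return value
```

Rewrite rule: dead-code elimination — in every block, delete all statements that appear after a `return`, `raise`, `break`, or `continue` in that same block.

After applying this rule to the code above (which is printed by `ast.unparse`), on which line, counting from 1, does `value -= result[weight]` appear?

15

Transformed code:
def bump(result, weight, value, data):
    data -= value
    if value == 38:
        raise ValueError(value)
    else:
        value = 5 - value
    result += weight % 10
    for d in weight:
        result = data
        if 26 >= weight:
            break
    result = weight
    weight -= emit(value)
    log(result)
    value -= result[weight]
    return value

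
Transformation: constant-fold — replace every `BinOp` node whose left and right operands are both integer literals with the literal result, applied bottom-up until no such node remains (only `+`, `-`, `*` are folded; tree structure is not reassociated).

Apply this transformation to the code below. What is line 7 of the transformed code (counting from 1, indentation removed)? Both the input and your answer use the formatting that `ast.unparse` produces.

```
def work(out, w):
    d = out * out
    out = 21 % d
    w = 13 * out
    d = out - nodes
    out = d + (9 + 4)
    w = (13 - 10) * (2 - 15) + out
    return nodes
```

Transformed code:
def work(out, w):
    d = out * out
    out = 21 % d
    w = 13 * out
    d = out - nodes
    out = d + 13
    w = -39 + out
    return nodes

w = -39 + out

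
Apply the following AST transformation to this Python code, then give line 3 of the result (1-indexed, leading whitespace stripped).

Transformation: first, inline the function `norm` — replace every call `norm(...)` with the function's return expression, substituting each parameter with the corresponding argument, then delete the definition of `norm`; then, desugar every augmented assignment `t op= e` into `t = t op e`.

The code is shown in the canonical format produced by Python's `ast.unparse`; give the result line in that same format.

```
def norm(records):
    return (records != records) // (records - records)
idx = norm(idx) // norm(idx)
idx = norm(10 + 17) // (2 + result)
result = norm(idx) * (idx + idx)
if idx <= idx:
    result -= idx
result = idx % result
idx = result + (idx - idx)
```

result = (idx != idx) // (idx - idx) * (idx + idx)

Transformed code:
idx = (idx != idx) // (idx - idx) // ((idx != idx) // (idx - idx))
idx = (10 + 17 != 10 + 17) // (10 + 17 - (10 + 17)) // (2 + result)
result = (idx != idx) // (idx - idx) * (idx + idx)
if idx <= idx:
    result = result - idx
result = idx % result
idx = result + (idx - idx)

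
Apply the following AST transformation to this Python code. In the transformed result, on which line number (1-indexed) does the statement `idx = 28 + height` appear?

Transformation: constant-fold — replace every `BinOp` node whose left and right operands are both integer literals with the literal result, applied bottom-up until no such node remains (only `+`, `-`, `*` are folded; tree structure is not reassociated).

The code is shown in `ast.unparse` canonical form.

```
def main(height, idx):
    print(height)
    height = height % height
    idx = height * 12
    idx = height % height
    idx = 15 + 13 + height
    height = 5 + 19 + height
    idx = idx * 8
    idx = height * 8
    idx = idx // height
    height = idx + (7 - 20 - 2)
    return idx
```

6

Transformed code:
def main(height, idx):
    print(height)
    height = height % height
    idx = height * 12
    idx = height % height
    idx = 28 + height
    height = 24 + height
    idx = idx * 8
    idx = height * 8
    idx = idx // height
    height = idx + -15
    return idx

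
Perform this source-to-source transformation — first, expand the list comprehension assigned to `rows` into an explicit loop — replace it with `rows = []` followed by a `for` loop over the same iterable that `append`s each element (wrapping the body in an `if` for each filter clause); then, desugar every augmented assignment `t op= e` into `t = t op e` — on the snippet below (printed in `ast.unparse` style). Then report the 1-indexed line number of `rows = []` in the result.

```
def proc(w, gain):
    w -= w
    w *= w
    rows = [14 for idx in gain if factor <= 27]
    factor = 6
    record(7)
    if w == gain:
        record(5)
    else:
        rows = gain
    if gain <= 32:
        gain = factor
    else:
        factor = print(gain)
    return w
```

Transformed code:
def proc(w, gain):
    w = w - w
    w = w * w
    rows = []
    for idx in gain:
        if factor <= 27:
            rows.append(14)
    factor = 6
    record(7)
    if w == gain:
        record(5)
    else:
        rows = gain
    if gain <= 32:
        gain = factor
    else:
        factor = print(gain)
    return w

4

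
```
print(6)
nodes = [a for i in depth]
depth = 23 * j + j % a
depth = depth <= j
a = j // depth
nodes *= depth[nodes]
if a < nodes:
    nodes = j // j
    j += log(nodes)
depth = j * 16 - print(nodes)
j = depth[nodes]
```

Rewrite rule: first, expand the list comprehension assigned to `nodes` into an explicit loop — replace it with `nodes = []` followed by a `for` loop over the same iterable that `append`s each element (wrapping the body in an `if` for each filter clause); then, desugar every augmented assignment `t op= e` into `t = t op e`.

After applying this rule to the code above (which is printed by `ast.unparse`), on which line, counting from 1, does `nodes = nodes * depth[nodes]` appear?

8

Transformed code:
print(6)
nodes = []
for i in depth:
    nodes.append(a)
depth = 23 * j + j % a
depth = depth <= j
a = j // depth
nodes = nodes * depth[nodes]
if a < nodes:
    nodes = j // j
    j = j + log(nodes)
depth = j * 16 - print(nodes)
j = depth[nodes]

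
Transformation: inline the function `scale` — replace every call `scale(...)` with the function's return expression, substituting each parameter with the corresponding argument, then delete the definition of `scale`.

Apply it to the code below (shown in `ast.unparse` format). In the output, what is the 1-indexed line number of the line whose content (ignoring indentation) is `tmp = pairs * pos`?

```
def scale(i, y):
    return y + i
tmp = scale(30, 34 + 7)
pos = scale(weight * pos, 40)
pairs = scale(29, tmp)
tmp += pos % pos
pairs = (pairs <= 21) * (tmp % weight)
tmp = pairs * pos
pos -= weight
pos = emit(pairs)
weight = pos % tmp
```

6

Transformed code:
tmp = 34 + 7 + 30
pos = 40 + weight * pos
pairs = tmp + 29
tmp += pos % pos
pairs = (pairs <= 21) * (tmp % weight)
tmp = pairs * pos
pos -= weight
pos = emit(pairs)
weight = pos % tmp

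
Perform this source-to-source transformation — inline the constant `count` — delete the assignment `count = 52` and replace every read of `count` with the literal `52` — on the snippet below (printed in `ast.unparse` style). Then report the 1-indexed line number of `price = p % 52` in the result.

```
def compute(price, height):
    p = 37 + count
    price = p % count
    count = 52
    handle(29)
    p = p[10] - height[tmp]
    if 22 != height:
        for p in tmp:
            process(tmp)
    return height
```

3

Transformed code:
def compute(price, height):
    p = 37 + 52
    price = p % 52
    handle(29)
    p = p[10] - height[tmp]
    if 22 != height:
        for p in tmp:
            process(tmp)
    return height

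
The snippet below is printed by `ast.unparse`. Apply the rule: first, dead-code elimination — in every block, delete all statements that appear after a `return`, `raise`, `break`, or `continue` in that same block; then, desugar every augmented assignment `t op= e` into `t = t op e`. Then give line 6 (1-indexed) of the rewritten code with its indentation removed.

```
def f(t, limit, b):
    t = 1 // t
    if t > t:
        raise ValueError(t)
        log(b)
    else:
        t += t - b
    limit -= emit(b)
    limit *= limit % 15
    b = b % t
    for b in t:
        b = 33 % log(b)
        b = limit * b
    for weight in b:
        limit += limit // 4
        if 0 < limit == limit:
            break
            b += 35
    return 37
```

Transformed code:
def f(t, limit, b):
    t = 1 // t
    if t > t:
        raise ValueError(t)
    else:
        t = t + (t - b)
    limit = limit - emit(b)
    limit = limit * (limit % 15)
    b = b % t
    for b in t:
        b = 33 % log(b)
        b = limit * b
    for weight in b:
        limit = limit + limit // 4
        if 0 < limit == limit:
            break
    return 37

t = t + (t - b)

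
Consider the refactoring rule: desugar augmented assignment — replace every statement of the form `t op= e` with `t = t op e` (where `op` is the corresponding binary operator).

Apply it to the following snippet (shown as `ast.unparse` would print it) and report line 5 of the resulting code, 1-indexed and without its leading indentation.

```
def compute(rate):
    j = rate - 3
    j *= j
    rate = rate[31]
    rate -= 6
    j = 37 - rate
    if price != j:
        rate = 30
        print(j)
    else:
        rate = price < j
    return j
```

Transformed code:
def compute(rate):
    j = rate - 3
    j = j * j
    rate = rate[31]
    rate = rate - 6
    j = 37 - rate
    if price != j:
        rate = 30
        print(j)
    else:
        rate = price < j
    return j

rate = rate - 6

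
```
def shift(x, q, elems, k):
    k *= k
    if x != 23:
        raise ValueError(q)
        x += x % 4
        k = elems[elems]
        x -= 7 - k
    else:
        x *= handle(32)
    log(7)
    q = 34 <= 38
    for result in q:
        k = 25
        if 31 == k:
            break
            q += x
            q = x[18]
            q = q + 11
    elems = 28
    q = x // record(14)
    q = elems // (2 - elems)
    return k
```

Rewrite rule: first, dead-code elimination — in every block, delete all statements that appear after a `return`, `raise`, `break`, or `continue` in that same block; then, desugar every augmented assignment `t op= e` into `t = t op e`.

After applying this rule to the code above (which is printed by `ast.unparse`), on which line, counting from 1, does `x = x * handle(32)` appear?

Transformed code:
def shift(x, q, elems, k):
    k = k * k
    if x != 23:
        raise ValueError(q)
    else:
        x = x * handle(32)
    log(7)
    q = 34 <= 38
    for result in q:
        k = 25
        if 31 == k:
            break
    elems = 28
    q = x // record(14)
    q = elems // (2 - elems)
    return k

6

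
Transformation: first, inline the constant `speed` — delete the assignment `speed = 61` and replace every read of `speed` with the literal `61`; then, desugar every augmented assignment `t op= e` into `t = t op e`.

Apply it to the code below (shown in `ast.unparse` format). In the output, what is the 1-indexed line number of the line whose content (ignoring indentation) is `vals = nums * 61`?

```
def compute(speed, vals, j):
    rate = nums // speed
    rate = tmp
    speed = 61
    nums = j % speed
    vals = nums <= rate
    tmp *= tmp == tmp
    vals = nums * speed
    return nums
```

7

Transformed code:
def compute(speed, vals, j):
    rate = nums // 61
    rate = tmp
    nums = j % 61
    vals = nums <= rate
    tmp = tmp * (tmp == tmp)
    vals = nums * 61
    return nums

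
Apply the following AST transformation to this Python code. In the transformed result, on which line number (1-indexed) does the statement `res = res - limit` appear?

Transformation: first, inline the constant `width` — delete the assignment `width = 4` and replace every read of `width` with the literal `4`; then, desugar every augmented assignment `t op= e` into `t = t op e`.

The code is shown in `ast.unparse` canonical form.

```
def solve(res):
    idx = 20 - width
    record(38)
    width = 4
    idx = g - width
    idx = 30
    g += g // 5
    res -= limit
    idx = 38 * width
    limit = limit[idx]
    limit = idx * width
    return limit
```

Transformed code:
def solve(res):
    idx = 20 - 4
    record(38)
    idx = g - 4
    idx = 30
    g = g + g // 5
    res = res - limit
    idx = 38 * 4
    limit = limit[idx]
    limit = idx * 4
    return limit

7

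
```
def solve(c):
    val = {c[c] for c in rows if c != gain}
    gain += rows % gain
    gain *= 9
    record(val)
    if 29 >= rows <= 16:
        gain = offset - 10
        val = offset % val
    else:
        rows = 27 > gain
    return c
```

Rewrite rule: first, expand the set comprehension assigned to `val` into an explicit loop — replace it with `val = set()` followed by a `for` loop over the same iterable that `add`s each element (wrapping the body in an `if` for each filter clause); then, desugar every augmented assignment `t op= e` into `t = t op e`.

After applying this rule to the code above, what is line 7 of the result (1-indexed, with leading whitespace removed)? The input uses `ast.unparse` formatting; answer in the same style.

Transformed code:
def solve(c):
    val = set()
    for c in rows:
        if c != gain:
            val.add(c[c])
    gain = gain + rows % gain
    gain = gain * 9
    record(val)
    if 29 >= rows <= 16:
        gain = offset - 10
        val = offset % val
    else:
        rows = 27 > gain
    return c

gain = gain * 9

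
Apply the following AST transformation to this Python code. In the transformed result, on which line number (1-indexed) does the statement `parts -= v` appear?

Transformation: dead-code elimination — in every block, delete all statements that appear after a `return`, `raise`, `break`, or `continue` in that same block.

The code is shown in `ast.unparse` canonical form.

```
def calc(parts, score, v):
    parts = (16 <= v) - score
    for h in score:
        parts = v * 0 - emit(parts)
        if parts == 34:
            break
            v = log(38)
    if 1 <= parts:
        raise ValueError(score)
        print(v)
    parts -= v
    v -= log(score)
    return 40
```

9

Transformed code:
def calc(parts, score, v):
    parts = (16 <= v) - score
    for h in score:
        parts = v * 0 - emit(parts)
        if parts == 34:
            break
    if 1 <= parts:
        raise ValueError(score)
    parts -= v
    v -= log(score)
    return 40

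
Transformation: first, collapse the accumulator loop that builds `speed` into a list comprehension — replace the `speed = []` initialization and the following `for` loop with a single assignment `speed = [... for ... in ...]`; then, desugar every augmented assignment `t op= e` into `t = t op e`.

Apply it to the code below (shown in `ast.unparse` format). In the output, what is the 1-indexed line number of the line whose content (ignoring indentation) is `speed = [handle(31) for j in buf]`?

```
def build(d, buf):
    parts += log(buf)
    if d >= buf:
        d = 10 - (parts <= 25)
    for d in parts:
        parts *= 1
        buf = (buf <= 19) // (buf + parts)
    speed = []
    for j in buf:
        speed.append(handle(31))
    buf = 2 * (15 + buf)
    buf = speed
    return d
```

8

Transformed code:
def build(d, buf):
    parts = parts + log(buf)
    if d >= buf:
        d = 10 - (parts <= 25)
    for d in parts:
        parts = parts * 1
        buf = (buf <= 19) // (buf + parts)
    speed = [handle(31) for j in buf]
    buf = 2 * (15 + buf)
    buf = speed
    return d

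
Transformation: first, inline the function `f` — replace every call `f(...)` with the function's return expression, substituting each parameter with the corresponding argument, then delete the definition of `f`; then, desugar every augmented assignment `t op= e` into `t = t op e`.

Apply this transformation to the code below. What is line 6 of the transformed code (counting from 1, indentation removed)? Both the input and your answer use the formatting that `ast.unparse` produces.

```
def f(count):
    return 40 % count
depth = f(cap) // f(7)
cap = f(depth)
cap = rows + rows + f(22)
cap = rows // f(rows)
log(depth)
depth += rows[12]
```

depth = depth + rows[12]

Transformed code:
depth = 40 % cap // (40 % 7)
cap = 40 % depth
cap = rows + rows + 40 % 22
cap = rows // (40 % rows)
log(depth)
depth = depth + rows[12]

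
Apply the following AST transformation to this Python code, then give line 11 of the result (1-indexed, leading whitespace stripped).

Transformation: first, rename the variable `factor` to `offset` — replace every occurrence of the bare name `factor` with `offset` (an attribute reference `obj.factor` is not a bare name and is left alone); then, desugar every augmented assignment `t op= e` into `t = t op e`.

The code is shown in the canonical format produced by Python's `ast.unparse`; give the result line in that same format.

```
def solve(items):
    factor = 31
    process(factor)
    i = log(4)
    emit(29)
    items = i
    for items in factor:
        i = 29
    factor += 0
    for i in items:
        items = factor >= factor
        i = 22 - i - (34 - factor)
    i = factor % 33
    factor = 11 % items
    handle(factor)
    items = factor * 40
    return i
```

items = offset >= offset

Transformed code:
def solve(items):
    offset = 31
    process(offset)
    i = log(4)
    emit(29)
    items = i
    for items in offset:
        i = 29
    offset = offset + 0
    for i in items:
        items = offset >= offset
        i = 22 - i - (34 - offset)
    i = offset % 33
    offset = 11 % items
    handle(offset)
    items = offset * 40
    return i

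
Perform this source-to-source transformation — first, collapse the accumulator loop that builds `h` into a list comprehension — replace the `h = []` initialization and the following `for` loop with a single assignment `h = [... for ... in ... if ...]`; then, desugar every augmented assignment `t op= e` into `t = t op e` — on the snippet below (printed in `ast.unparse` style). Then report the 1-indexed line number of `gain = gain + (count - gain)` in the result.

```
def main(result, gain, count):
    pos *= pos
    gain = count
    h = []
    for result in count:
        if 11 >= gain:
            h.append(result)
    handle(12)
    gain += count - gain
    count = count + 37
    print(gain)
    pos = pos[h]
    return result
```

6

Transformed code:
def main(result, gain, count):
    pos = pos * pos
    gain = count
    h = [result for result in count if 11 >= gain]
    handle(12)
    gain = gain + (count - gain)
    count = count + 37
    print(gain)
    pos = pos[h]
    return result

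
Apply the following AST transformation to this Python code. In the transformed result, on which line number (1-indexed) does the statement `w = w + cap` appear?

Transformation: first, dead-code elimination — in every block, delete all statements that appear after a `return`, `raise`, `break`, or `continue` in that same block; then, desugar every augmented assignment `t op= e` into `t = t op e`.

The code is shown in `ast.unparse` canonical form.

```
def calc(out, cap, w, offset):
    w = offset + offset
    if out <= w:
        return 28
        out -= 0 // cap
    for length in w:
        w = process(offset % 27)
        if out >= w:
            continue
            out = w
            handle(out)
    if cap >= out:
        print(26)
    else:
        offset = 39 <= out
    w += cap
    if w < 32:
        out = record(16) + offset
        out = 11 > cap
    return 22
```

Transformed code:
def calc(out, cap, w, offset):
    w = offset + offset
    if out <= w:
        return 28
    for length in w:
        w = process(offset % 27)
        if out >= w:
            continue
    if cap >= out:
        print(26)
    else:
        offset = 39 <= out
    w = w + cap
    if w < 32:
        out = record(16) + offset
        out = 11 > cap
    return 22

13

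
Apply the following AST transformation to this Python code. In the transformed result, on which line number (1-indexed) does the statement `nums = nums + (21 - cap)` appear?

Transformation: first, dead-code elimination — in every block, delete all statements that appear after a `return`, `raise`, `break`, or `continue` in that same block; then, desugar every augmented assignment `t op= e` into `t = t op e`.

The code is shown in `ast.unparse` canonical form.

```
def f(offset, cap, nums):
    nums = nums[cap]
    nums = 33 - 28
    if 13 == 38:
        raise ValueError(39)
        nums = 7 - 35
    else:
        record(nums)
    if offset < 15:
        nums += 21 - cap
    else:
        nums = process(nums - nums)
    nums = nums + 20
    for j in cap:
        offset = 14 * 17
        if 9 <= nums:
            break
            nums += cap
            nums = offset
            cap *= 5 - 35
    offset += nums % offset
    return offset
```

Transformed code:
def f(offset, cap, nums):
    nums = nums[cap]
    nums = 33 - 28
    if 13 == 38:
        raise ValueError(39)
    else:
        record(nums)
    if offset < 15:
        nums = nums + (21 - cap)
    else:
        nums = process(nums - nums)
    nums = nums + 20
    for j in cap:
        offset = 14 * 17
        if 9 <= nums:
            break
    offset = offset + nums % offset
    return offset

9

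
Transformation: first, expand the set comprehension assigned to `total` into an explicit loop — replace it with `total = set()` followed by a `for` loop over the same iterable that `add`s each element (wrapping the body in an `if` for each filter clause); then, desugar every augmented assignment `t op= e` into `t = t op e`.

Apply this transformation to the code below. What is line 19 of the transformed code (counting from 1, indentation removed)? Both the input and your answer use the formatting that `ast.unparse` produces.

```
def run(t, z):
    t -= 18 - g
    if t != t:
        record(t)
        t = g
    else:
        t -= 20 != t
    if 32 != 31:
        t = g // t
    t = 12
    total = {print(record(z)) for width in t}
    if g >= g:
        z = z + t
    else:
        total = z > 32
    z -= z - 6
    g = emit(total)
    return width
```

Transformed code:
def run(t, z):
    t = t - (18 - g)
    if t != t:
        record(t)
        t = g
    else:
        t = t - (20 != t)
    if 32 != 31:
        t = g // t
    t = 12
    total = set()
    for width in t:
        total.add(print(record(z)))
    if g >= g:
        z = z + t
    else:
        total = z > 32
    z = z - (z - 6)
    g = emit(total)
    return width

g = emit(total)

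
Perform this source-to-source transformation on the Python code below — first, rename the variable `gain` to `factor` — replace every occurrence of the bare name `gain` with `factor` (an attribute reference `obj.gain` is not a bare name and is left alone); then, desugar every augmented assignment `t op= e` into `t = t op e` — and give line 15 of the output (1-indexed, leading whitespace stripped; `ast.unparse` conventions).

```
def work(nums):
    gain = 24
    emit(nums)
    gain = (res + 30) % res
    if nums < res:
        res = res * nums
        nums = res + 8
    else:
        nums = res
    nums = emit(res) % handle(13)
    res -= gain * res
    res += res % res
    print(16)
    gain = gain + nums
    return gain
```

Transformed code:
def work(nums):
    factor = 24
    emit(nums)
    factor = (res + 30) % res
    if nums < res:
        res = res * nums
        nums = res + 8
    else:
        nums = res
    nums = emit(res) % handle(13)
    res = res - factor * res
    res = res + res % res
    print(16)
    factor = factor + nums
    return factor

return factor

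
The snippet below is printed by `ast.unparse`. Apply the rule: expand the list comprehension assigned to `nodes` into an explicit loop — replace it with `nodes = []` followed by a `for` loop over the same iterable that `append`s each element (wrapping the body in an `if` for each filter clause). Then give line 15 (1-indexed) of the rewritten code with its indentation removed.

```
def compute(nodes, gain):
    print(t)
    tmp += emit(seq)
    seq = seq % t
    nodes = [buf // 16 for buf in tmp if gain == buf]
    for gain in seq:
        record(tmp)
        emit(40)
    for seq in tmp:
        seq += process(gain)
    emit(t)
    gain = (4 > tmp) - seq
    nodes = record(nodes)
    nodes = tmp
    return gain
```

Transformed code:
def compute(nodes, gain):
    print(t)
    tmp += emit(seq)
    seq = seq % t
    nodes = []
    for buf in tmp:
        if gain == buf:
            nodes.append(buf // 16)
    for gain in seq:
        record(tmp)
        emit(40)
    for seq in tmp:
        seq += process(gain)
    emit(t)
    gain = (4 > tmp) - seq
    nodes = record(nodes)
    nodes = tmp
    return gain

gain = (4 > tmp) - seq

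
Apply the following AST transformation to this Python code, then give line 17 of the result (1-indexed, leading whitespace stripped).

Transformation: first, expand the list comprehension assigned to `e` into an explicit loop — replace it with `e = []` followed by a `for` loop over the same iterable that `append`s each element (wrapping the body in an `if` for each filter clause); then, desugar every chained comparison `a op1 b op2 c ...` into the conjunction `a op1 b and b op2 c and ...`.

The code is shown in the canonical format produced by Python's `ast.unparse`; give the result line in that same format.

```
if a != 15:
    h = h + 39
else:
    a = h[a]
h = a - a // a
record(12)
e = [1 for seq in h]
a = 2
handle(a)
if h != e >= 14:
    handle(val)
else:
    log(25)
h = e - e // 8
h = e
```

h = e

Transformed code:
if a != 15:
    h = h + 39
else:
    a = h[a]
h = a - a // a
record(12)
e = []
for seq in h:
    e.append(1)
a = 2
handle(a)
if h != e and e >= 14:
    handle(val)
else:
    log(25)
h = e - e // 8
h = e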